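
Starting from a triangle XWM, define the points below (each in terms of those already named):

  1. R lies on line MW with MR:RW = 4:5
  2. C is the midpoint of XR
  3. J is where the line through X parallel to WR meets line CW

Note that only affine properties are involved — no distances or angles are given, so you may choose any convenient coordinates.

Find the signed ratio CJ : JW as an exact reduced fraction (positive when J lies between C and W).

CJ:JW = -1/2

Assign X = (0, 0), W = (1, 0), M = (0, 1) — the answer is frame-independent, so this choice is without loss of generality.
1. R lies on line MW with MR:RW = 4:5 ⇒ R = (4/9, 5/9)
2. C is the midpoint of XR ⇒ C = (2/9, 5/18)
3. J is where the line through X parallel to WR meets line CW ⇒ J = (-5/9, 5/9)
J = C + t·(W−C) with t = -1, so CJ:JW = t:(1−t) = -1:2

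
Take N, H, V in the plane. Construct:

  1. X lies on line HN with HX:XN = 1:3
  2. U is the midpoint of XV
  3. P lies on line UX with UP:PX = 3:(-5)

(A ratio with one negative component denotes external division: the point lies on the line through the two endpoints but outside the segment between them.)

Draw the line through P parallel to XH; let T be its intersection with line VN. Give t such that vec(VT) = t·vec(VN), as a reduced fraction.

Assign N = (0, 0), H = (1, 0), V = (0, 1) — the answer is frame-independent, so this choice is without loss of generality.
1. X lies on line HN with HX:XN = 1:3 ⇒ X = (3/4, 0)
2. U is the midpoint of XV ⇒ U = (3/8, 1/2)
3. P lies on line UX with UP:PX = 3:(-5) ⇒ P = (-3/16, 5/4)
through P parallel to XH: direction (1/4, 0); meets VN at T = (0, 5/4)
T = V + t·(N−V) with t = -1/4

t = -1/4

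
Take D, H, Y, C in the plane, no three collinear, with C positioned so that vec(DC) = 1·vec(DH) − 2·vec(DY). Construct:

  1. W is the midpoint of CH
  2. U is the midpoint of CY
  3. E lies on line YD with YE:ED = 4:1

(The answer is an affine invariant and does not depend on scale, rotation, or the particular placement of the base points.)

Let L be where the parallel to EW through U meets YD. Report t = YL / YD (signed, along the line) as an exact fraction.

t = 9/10

Choose coordinates D = (0, 0), H = (1, 0), Y = (0, 1), C = (1, -2).
1. W is the midpoint of CH ⇒ W = (1, -1)
2. U is the midpoint of CY ⇒ U = (1/2, -1/2)
3. E lies on line YD with YE:ED = 4:1 ⇒ E = (0, 1/5)
through U parallel to EW: direction (1, -6/5); meets YD at L = (0, 1/10)
L = Y + t·(D−Y) with t = 9/10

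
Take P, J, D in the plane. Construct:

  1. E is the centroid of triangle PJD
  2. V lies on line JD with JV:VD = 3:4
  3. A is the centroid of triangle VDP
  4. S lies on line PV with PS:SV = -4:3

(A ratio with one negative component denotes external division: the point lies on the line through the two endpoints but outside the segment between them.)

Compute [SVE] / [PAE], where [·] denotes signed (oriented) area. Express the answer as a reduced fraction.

[SVE]:[PAE] = 3/2

Set P = (0, 0), J = (1, 0), D = (0, 1); any affine frame gives the same invariant.
1. E is the centroid of triangle PJD ⇒ E = (1/3, 1/3)
2. V lies on line JD with JV:VD = 3:4 ⇒ V = (4/7, 3/7)
3. A is the centroid of triangle VDP ⇒ A = (4/21, 10/21)
4. S lies on line PV with PS:SV = -4:3 ⇒ S = (16/7, 12/7)
2·[SVE] = -1/7, 2·[PAE] = -2/21
[SVE]:[PAE] = -1/7:-2/21 = 3/2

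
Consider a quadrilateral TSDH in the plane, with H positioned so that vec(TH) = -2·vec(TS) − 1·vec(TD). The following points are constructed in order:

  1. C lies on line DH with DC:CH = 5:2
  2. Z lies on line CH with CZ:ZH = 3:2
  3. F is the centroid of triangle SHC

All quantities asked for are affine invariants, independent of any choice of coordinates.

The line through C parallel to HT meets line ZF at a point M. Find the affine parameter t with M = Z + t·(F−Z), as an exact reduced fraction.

Assign T = (0, 0), S = (1, 0), D = (0, 1), H = (-2, -1) — the answer is frame-independent, so this choice is without loss of generality.
1. C lies on line DH with DC:CH = 5:2 ⇒ C = (-10/7, -3/7)
2. Z lies on line CH with CZ:ZH = 3:2 ⇒ Z = (-62/35, -27/35)
3. F is the centroid of triangle SHC ⇒ F = (-17/21, -10/21)
through C parallel to HT: direction (2, 1); meets ZF at M = (-242/91, -95/91)
M = Z + t·(F−Z) with t = -12/13

t = -12/13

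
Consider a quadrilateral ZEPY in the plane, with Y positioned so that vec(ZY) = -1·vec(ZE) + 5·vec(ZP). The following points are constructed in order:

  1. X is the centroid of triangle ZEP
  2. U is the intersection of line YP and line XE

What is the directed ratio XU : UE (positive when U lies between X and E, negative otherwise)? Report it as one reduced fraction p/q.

Set Z = (0, 0), E = (1, 0), P = (0, 1), Y = (-1, 5); any affine frame gives the same invariant.
1. X is the centroid of triangle ZEP ⇒ X = (1/3, 1/3)
2. U is the intersection of line YP and line XE ⇒ U = (1/7, 3/7)
U = X + t·(E−X) with t = -2/7, so XU:UE = t:(1−t) = -2/7:9/7

XU:UE = -2/9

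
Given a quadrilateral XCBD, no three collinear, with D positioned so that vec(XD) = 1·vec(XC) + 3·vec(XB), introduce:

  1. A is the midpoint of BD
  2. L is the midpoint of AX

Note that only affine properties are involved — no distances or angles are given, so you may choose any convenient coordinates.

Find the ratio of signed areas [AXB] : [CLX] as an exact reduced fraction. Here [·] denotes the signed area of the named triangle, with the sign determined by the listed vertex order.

[AXB]:[CLX] = -1/2

Work in coordinates with X = (0, 0), C = (1, 0), B = (0, 1), D = (1, 3).
1. A is the midpoint of BD ⇒ A = (1/2, 2)
2. L is the midpoint of AX ⇒ L = (1/4, 1)
2·[AXB] = -1/2, 2·[CLX] = 1
[AXB]:[CLX] = -1/2:1 = -1/2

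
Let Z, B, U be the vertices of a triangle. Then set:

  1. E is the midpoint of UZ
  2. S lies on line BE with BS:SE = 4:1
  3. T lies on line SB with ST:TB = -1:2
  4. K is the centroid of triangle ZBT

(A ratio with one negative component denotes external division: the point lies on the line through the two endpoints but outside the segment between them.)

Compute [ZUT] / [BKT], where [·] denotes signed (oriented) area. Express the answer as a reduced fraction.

Set Z = (0, 0), B = (1, 0), U = (0, 1); any affine frame gives the same invariant.
1. E is the midpoint of UZ ⇒ E = (0, 1/2)
2. S lies on line BE with BS:SE = 4:1 ⇒ S = (1/5, 2/5)
3. T lies on line SB with ST:TB = -1:2 ⇒ T = (-3/5, 4/5)
4. K is the centroid of triangle ZBT ⇒ K = (2/15, 4/15)
2·[ZUT] = 3/5, 2·[BKT] = -4/15
[ZUT]:[BKT] = 3/5:-4/15 = -9/4

[ZUT]:[BKT] = -9/4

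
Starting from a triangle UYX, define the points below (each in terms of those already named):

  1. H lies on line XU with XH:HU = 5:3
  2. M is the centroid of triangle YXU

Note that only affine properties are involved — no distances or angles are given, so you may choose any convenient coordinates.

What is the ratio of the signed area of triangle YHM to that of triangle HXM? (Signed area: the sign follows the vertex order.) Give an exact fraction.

Assign U = (0, 0), Y = (1, 0), X = (0, 1) — the answer is frame-independent, so this choice is without loss of generality.
1. H lies on line XU with XH:HU = 5:3 ⇒ H = (0, 3/8)
2. M is the centroid of triangle YXU ⇒ M = (1/3, 1/3)
2·[YHM] = -1/12, 2·[HXM] = -5/24
[YHM]:[HXM] = -1/12:-5/24 = 2/5

[YHM]:[HXM] = 2/5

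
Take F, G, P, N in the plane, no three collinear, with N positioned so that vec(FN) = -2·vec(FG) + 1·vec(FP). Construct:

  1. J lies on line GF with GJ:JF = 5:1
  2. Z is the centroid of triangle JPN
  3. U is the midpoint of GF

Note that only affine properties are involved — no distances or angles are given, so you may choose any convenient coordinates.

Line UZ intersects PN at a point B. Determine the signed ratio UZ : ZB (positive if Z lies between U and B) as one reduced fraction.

Set F = (0, 0), G = (1, 0), P = (0, 1), N = (-2, 1); any affine frame gives the same invariant.
1. J lies on line GF with GJ:JF = 5:1 ⇒ J = (1/6, 0)
2. Z is the centroid of triangle JPN ⇒ Z = (-11/18, 2/3)
3. U is the midpoint of GF ⇒ U = (1/2, 0)
line UZ meets PN at B = (-7/6, 1)
Z = U + t·(B−U) with t = 2/3, so UZ:ZB = 2/3:1/3

UZ:ZB = 2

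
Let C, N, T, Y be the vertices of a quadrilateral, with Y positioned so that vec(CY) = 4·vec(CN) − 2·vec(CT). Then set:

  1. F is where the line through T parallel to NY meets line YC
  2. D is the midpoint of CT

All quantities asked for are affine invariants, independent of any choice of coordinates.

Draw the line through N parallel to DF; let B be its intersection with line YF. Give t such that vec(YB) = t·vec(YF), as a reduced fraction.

Choose coordinates C = (0, 0), N = (1, 0), T = (0, 1), Y = (4, -2).
1. F is where the line through T parallel to NY meets line YC ⇒ F = (6, -3)
2. D is the midpoint of CT ⇒ D = (0, 1/2)
through N parallel to DF: direction (6, -7/2); meets YF at B = (7, -7/2)
B = Y + t·(F−Y) with t = 3/2

t = 3/2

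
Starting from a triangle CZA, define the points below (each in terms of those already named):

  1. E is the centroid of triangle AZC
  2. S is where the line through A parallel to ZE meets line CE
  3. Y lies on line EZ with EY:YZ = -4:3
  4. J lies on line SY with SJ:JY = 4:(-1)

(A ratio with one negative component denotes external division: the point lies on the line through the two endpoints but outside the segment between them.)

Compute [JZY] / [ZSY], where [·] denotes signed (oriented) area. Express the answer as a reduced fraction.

Work in coordinates with C = (0, 0), Z = (1, 0), A = (0, 1).
1. E is the centroid of triangle AZC ⇒ E = (1/3, 1/3)
2. S is where the line through A parallel to ZE meets line CE ⇒ S = (2/3, 2/3)
3. Y lies on line EZ with EY:YZ = -4:3 ⇒ Y = (3, -1)
4. J lies on line SY with SJ:JY = 4:(-1) ⇒ J = (34/9, -14/9)
2·[JZY] = -1/3, 2·[ZSY] = -1
[JZY]:[ZSY] = -1/3:-1 = 1/3

[JZY]:[ZSY] = 1/3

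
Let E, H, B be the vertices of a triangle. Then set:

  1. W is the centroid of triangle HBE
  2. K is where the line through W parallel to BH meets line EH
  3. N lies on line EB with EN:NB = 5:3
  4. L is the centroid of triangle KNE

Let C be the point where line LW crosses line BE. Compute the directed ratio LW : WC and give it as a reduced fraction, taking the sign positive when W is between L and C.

LW:WC = -1/3

Choose coordinates E = (0, 0), H = (1, 0), B = (0, 1).
1. W is the centroid of triangle HBE ⇒ W = (1/3, 1/3)
2. K is where the line through W parallel to BH meets line EH ⇒ K = (2/3, 0)
3. N lies on line EB with EN:NB = 5:3 ⇒ N = (0, 5/8)
4. L is the centroid of triangle KNE ⇒ L = (2/9, 5/24)
line LW meets BE at C = (0, -1/24)
W = L + t·(C−L) with t = -1/2, so LW:WC = -1/2:3/2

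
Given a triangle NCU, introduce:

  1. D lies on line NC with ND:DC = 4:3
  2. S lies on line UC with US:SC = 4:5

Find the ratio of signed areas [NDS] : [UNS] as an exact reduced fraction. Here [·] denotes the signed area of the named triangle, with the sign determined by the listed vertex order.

Choose coordinates N = (0, 0), C = (1, 0), U = (0, 1).
1. D lies on line NC with ND:DC = 4:3 ⇒ D = (4/7, 0)
2. S lies on line UC with US:SC = 4:5 ⇒ S = (4/9, 5/9)
2·[NDS] = 20/63, 2·[UNS] = 4/9
[NDS]:[UNS] = 20/63:4/9 = 5/7

[NDS]:[UNS] = 5/7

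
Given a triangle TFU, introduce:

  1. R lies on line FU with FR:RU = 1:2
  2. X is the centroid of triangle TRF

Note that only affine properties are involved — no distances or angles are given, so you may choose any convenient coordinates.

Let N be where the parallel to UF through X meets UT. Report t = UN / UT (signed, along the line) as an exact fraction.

t = 1/3

Work in coordinates with T = (0, 0), F = (1, 0), U = (0, 1).
1. R lies on line FU with FR:RU = 1:2 ⇒ R = (2/3, 1/3)
2. X is the centroid of triangle TRF ⇒ X = (5/9, 1/9)
through X parallel to UF: direction (1, -1); meets UT at N = (0, 2/3)
N = U + t·(T−U) with t = 1/3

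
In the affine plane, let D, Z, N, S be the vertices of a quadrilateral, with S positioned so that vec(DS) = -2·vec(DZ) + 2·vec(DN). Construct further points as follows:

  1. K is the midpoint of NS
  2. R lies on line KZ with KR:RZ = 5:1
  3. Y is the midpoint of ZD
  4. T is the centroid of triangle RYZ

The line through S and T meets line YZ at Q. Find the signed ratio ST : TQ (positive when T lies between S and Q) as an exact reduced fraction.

Work in coordinates with D = (0, 0), Z = (1, 0), N = (0, 1), S = (-2, 2).
1. K is the midpoint of NS ⇒ K = (-1, 3/2)
2. R lies on line KZ with KR:RZ = 5:1 ⇒ R = (2/3, 1/4)
3. Y is the midpoint of ZD ⇒ Y = (1/2, 0)
4. T is the centroid of triangle RYZ ⇒ T = (13/18, 1/12)
line ST meets YZ at Q = (58/69, 0)
T = S + t·(Q−S) with t = 23/24, so ST:TQ = 23/24:1/24

ST:TQ = 23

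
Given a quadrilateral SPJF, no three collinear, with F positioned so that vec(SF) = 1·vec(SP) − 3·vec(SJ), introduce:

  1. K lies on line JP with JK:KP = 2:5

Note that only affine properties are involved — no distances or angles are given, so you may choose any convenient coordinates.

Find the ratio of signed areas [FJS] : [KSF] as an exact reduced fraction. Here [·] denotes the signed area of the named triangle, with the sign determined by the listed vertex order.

[FJS]:[KSF] = 7/11

Assign S = (0, 0), P = (1, 0), J = (0, 1), F = (1, -3) — the answer is frame-independent, so this choice is without loss of generality.
1. K lies on line JP with JK:KP = 2:5 ⇒ K = (2/7, 5/7)
2·[FJS] = 1, 2·[KSF] = 11/7
[FJS]:[KSF] = 1:11/7 = 7/11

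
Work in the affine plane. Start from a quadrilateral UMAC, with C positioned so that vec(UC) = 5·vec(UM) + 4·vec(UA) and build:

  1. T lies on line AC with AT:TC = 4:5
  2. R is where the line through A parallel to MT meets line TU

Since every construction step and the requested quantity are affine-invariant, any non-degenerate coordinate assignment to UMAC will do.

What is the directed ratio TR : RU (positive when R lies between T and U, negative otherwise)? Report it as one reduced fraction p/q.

Assign U = (0, 0), M = (1, 0), A = (0, 1), C = (5, 4) — the answer is frame-independent, so this choice is without loss of generality.
1. T lies on line AC with AT:TC = 4:5 ⇒ T = (20/9, 7/3)
2. R is where the line through A parallel to MT meets line TU ⇒ R = (-220/189, -11/9)
R = T + t·(U−T) with t = 32/21, so TR:RU = t:(1−t) = 32/21:-11/21

TR:RU = -32/11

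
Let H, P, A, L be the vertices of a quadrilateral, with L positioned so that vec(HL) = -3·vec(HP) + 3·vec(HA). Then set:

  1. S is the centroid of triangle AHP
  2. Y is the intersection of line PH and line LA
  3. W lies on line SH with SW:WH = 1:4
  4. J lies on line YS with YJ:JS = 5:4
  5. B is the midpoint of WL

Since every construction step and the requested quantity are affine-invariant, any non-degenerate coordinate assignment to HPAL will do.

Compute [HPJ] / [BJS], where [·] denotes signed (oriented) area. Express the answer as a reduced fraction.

Set H = (0, 0), P = (1, 0), A = (0, 1), L = (-3, 3); any affine frame gives the same invariant.
1. S is the centroid of triangle AHP ⇒ S = (1/3, 1/3)
2. Y is the intersection of line PH and line LA ⇒ Y = (3/2, 0)
3. W lies on line SH with SW:WH = 1:4 ⇒ W = (4/15, 4/15)
4. J lies on line YS with YJ:JS = 5:4 ⇒ J = (23/27, 5/27)
5. B is the midpoint of WL ⇒ B = (-41/30, 49/30)
2·[HPJ] = 5/27, 2·[BJS] = -19/45
[HPJ]:[BJS] = 5/27:-19/45 = -25/57

[HPJ]:[BJS] = -25/57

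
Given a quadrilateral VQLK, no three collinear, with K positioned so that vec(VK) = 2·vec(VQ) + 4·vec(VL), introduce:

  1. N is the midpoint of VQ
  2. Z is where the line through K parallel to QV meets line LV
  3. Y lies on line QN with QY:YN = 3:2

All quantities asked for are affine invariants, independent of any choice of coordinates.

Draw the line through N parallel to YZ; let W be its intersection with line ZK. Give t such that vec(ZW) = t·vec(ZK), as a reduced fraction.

Work in coordinates with V = (0, 0), Q = (1, 0), L = (0, 1), K = (2, 4).
1. N is the midpoint of VQ ⇒ N = (1/2, 0)
2. Z is where the line through K parallel to QV meets line LV ⇒ Z = (0, 4)
3. Y lies on line QN with QY:YN = 3:2 ⇒ Y = (7/10, 0)
through N parallel to YZ: direction (-7/10, 4); meets ZK at W = (-1/5, 4)
W = Z + t·(K−Z) with t = -1/10

t = -1/10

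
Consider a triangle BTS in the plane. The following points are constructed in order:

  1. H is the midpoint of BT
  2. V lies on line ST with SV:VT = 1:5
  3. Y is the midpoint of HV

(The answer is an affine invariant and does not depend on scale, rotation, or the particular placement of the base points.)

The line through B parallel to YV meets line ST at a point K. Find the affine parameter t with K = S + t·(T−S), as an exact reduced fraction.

Work in coordinates with B = (0, 0), T = (1, 0), S = (0, 1).
1. H is the midpoint of BT ⇒ H = (1/2, 0)
2. V lies on line ST with SV:VT = 1:5 ⇒ V = (1/6, 5/6)
3. Y is the midpoint of HV ⇒ Y = (1/3, 5/12)
through B parallel to YV: direction (-1/6, 5/12); meets ST at K = (-2/3, 5/3)
K = S + t·(T−S) with t = -2/3

t = -2/3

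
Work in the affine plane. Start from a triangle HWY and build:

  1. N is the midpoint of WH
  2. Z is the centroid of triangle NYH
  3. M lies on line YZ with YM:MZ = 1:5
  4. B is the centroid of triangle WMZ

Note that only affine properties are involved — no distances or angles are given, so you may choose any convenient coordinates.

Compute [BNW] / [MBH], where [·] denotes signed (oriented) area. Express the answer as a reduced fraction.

[BNW]:[MBH] = -22/37

Work in coordinates with H = (0, 0), W = (1, 0), Y = (0, 1).
1. N is the midpoint of WH ⇒ N = (1/2, 0)
2. Z is the centroid of triangle NYH ⇒ Z = (1/6, 1/3)
3. M lies on line YZ with YM:MZ = 1:5 ⇒ M = (1/36, 8/9)
4. B is the centroid of triangle WMZ ⇒ B = (43/108, 11/27)
2·[BNW] = 11/54, 2·[MBH] = -37/108
[BNW]:[MBH] = 11/54:-37/108 = -22/37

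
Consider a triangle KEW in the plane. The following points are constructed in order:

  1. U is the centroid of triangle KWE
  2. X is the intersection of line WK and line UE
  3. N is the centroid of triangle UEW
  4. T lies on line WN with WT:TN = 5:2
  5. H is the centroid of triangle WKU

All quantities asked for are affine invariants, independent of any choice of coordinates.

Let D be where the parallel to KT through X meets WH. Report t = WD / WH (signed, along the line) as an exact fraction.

Set K = (0, 0), E = (1, 0), W = (0, 1); any affine frame gives the same invariant.
1. U is the centroid of triangle KWE ⇒ U = (1/3, 1/3)
2. X is the intersection of line WK and line UE ⇒ X = (0, 1/2)
3. N is the centroid of triangle UEW ⇒ N = (4/9, 4/9)
4. T lies on line WN with WT:TN = 5:2 ⇒ T = (20/63, 38/63)
5. H is the centroid of triangle WKU ⇒ H = (1/9, 4/9)
through X parallel to KT: direction (20/63, 38/63); meets WH at D = (5/69, 44/69)
D = W + t·(H−W) with t = 15/23

t = 15/23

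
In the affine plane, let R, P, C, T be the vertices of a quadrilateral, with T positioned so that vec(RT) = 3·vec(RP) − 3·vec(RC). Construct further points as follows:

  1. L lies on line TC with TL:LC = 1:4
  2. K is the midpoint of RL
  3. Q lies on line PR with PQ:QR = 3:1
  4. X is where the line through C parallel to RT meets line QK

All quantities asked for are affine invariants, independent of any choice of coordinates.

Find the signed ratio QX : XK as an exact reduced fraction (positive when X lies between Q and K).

QX:XK = -5/6

Set R = (0, 0), P = (1, 0), C = (0, 1), T = (3, -3); any affine frame gives the same invariant.
1. L lies on line TC with TL:LC = 1:4 ⇒ L = (12/5, -11/5)
2. K is the midpoint of RL ⇒ K = (6/5, -11/10)
3. Q lies on line PR with PQ:QR = 3:1 ⇒ Q = (1/4, 0)
4. X is where the line through C parallel to RT meets line QK ⇒ X = (-9/2, 11/2)
X = Q + t·(K−Q) with t = -5, so QX:XK = t:(1−t) = -5:6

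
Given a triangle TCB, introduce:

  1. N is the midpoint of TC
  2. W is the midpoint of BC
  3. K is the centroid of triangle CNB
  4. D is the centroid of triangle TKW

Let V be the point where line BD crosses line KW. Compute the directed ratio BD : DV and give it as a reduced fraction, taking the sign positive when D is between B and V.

BD:DV = 2

Choose coordinates T = (0, 0), C = (1, 0), B = (0, 1).
1. N is the midpoint of TC ⇒ N = (1/2, 0)
2. W is the midpoint of BC ⇒ W = (1/2, 1/2)
3. K is the centroid of triangle CNB ⇒ K = (1/2, 1/3)
4. D is the centroid of triangle TKW ⇒ D = (1/3, 5/18)
line BD meets KW at V = (1/2, -1/12)
D = B + t·(V−B) with t = 2/3, so BD:DV = 2/3:1/3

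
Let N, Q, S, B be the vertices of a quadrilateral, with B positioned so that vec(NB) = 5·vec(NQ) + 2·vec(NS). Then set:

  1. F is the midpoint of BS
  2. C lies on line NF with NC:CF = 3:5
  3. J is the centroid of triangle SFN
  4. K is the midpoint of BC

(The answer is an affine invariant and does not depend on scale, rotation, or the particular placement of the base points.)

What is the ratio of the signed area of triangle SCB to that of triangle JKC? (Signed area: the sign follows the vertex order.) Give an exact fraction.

Set N = (0, 0), Q = (1, 0), S = (0, 1), B = (5, 2); any affine frame gives the same invariant.
1. F is the midpoint of BS ⇒ F = (5/2, 3/2)
2. C lies on line NF with NC:CF = 3:5 ⇒ C = (15/16, 9/16)
3. J is the centroid of triangle SFN ⇒ J = (5/6, 5/6)
4. K is the midpoint of BC ⇒ K = (95/32, 41/32)
2·[SCB] = 25/8, 2·[JKC] = -5/8
[SCB]:[JKC] = 25/8:-5/8 = -5

[SCB]:[JKC] = -5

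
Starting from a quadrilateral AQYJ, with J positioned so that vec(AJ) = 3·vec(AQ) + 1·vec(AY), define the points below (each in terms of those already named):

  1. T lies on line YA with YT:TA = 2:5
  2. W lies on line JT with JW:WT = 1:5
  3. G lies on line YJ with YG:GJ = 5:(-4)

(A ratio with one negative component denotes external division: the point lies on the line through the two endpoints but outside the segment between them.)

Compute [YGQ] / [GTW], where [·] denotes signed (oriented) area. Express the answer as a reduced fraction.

Choose coordinates A = (0, 0), Q = (1, 0), Y = (0, 1), J = (3, 1).
1. T lies on line YA with YT:TA = 2:5 ⇒ T = (0, 5/7)
2. W lies on line JT with JW:WT = 1:5 ⇒ W = (5/2, 20/21)
3. G lies on line YJ with YG:GJ = 5:(-4) ⇒ G = (15, 1)
2·[YGQ] = -15, 2·[GTW] = -20/7
[YGQ]:[GTW] = -15:-20/7 = 21/4

[YGQ]:[GTW] = 21/4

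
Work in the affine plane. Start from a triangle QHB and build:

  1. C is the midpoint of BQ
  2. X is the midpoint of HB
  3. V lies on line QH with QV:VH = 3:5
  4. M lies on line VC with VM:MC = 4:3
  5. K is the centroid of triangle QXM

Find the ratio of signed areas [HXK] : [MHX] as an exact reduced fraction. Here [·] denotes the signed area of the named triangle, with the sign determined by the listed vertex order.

Choose coordinates Q = (0, 0), H = (1, 0), B = (0, 1).
1. C is the midpoint of BQ ⇒ C = (0, 1/2)
2. X is the midpoint of HB ⇒ X = (1/2, 1/2)
3. V lies on line QH with QV:VH = 3:5 ⇒ V = (3/8, 0)
4. M lies on line VC with VM:MC = 4:3 ⇒ M = (9/56, 2/7)
5. K is the centroid of triangle QXM ⇒ K = (37/168, 11/42)
2·[HXK] = 29/112, 2·[MHX] = 31/112
[HXK]:[MHX] = 29/112:31/112 = 29/31

[HXK]:[MHX] = 29/31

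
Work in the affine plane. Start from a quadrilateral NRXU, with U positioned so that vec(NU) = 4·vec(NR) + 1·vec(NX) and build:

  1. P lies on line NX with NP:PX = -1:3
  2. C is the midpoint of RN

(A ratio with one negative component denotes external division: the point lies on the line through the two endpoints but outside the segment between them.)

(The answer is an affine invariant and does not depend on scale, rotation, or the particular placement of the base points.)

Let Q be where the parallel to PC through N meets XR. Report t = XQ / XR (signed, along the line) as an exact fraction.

Assign N = (0, 0), R = (1, 0), X = (0, 1), U = (4, 1) — the answer is frame-independent, so this choice is without loss of generality.
1. P lies on line NX with NP:PX = -1:3 ⇒ P = (0, -1/2)
2. C is the midpoint of RN ⇒ C = (1/2, 0)
through N parallel to PC: direction (1/2, 1/2); meets XR at Q = (1/2, 1/2)
Q = X + t·(R−X) with t = 1/2

t = 1/2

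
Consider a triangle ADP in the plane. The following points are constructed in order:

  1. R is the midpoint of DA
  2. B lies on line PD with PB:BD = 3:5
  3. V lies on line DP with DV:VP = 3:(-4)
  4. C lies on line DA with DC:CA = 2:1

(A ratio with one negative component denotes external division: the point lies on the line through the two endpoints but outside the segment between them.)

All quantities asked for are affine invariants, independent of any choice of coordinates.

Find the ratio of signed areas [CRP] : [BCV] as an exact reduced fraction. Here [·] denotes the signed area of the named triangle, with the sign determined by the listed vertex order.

[CRP]:[BCV] = 2/29

Assign A = (0, 0), D = (1, 0), P = (0, 1) — the answer is frame-independent, so this choice is without loss of generality.
1. R is the midpoint of DA ⇒ R = (1/2, 0)
2. B lies on line PD with PB:BD = 3:5 ⇒ B = (3/8, 5/8)
3. V lies on line DP with DV:VP = 3:(-4) ⇒ V = (4, -3)
4. C lies on line DA with DC:CA = 2:1 ⇒ C = (1/3, 0)
2·[CRP] = 1/6, 2·[BCV] = 29/12
[CRP]:[BCV] = 1/6:29/12 = 2/29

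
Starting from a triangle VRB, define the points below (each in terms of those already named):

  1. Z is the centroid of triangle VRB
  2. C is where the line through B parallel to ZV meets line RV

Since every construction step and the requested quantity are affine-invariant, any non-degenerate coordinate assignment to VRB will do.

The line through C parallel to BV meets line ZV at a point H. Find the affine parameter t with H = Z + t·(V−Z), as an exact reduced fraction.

t = 4

Set V = (0, 0), R = (1, 0), B = (0, 1); any affine frame gives the same invariant.
1. Z is the centroid of triangle VRB ⇒ Z = (1/3, 1/3)
2. C is where the line through B parallel to ZV meets line RV ⇒ C = (-1, 0)
through C parallel to BV: direction (0, -1); meets ZV at H = (-1, -1)
H = Z + t·(V−Z) with t = 4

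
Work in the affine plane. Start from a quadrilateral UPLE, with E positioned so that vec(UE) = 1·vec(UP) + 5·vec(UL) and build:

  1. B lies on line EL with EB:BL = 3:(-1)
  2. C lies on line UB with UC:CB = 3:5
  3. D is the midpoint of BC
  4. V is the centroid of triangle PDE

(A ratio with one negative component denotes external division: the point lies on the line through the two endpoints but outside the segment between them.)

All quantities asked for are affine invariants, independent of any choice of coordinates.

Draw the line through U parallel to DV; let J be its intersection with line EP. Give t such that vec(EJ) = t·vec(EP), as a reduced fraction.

Work in coordinates with U = (0, 0), P = (1, 0), L = (0, 1), E = (1, 5).
1. B lies on line EL with EB:BL = 3:(-1) ⇒ B = (-1/2, -1)
2. C lies on line UB with UC:CB = 3:5 ⇒ C = (-3/16, -3/8)
3. D is the midpoint of BC ⇒ D = (-11/32, -11/16)
4. V is the centroid of triangle PDE ⇒ V = (53/96, 23/16)
through U parallel to DV: direction (43/48, 17/8); meets EP at J = (1, 102/43)
J = E + t·(P−E) with t = 113/215

t = 113/215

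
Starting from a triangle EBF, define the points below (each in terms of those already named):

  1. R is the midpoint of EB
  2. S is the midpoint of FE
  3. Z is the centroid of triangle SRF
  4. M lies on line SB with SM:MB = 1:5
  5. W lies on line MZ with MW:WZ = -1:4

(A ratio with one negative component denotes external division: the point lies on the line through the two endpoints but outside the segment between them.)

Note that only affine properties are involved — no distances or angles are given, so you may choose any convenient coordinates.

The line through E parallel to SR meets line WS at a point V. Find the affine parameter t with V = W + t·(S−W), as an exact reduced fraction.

t = 10

Choose coordinates E = (0, 0), B = (1, 0), F = (0, 1).
1. R is the midpoint of EB ⇒ R = (1/2, 0)
2. S is the midpoint of FE ⇒ S = (0, 1/2)
3. Z is the centroid of triangle SRF ⇒ Z = (1/6, 1/2)
4. M lies on line SB with SM:MB = 1:5 ⇒ M = (1/6, 5/12)
5. W lies on line MZ with MW:WZ = -1:4 ⇒ W = (1/6, 7/18)
through E parallel to SR: direction (1/2, -1/2); meets WS at V = (-3/2, 3/2)
V = W + t·(S−W) with t = 10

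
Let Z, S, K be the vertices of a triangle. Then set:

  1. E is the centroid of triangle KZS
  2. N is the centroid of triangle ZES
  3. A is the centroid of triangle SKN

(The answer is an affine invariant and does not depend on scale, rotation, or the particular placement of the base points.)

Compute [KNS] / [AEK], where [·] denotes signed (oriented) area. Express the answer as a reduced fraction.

[KNS]:[AEK] = -4

Assign Z = (0, 0), S = (1, 0), K = (0, 1) — the answer is frame-independent, so this choice is without loss of generality.
1. E is the centroid of triangle KZS ⇒ E = (1/3, 1/3)
2. N is the centroid of triangle ZES ⇒ N = (4/9, 1/9)
3. A is the centroid of triangle SKN ⇒ A = (13/27, 10/27)
2·[KNS] = 4/9, 2·[AEK] = -1/9
[KNS]:[AEK] = 4/9:-1/9 = -4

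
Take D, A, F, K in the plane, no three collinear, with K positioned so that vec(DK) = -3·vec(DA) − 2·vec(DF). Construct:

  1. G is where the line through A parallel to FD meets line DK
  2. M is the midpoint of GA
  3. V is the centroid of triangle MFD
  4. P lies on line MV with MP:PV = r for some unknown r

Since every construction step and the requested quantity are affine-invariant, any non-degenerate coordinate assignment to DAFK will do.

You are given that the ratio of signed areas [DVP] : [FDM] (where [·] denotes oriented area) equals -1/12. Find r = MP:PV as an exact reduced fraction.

Set D = (0, 0), A = (1, 0), F = (0, 1), K = (-3, -2); any affine frame gives the same invariant.
1. G is where the line through A parallel to FD meets line DK ⇒ G = (1, 2/3)
2. M is the midpoint of GA ⇒ M = (1, 1/3)
3. V is the centroid of triangle MFD ⇒ V = (1/3, 4/9)
4. With MP:PV = r, write λ = r/(r+1) so P = M + λ·(V−M); P is affine-linear in λ
Every point depending on P is an affine combination of P and λ-independent points, so each such coordinate is linear in λ; the λ² term in each signed area is a multiple of (V−M)×(V−M) = 0, so 2·[DVP] and 2·[FDM] are each linear in λ. Evaluating at λ=0 and λ=1:
  2·[DVP] = 1/3·λ − 1/3,   2·[FDM] = 1
So [DVP]:[FDM] = (1/3·λ − 1/3) / (1). Setting this equal to -1/12:
  1/3·λ − 1/3 = -1/12·(1)  ⇒  λ = 3/4
Then r = λ/(1−λ) = (3/4)/(1/4) = 3. Check: with r = 3, P = (1/2, 5/12) and [DVP]:[FDM] = -1/12 as required.

r = 3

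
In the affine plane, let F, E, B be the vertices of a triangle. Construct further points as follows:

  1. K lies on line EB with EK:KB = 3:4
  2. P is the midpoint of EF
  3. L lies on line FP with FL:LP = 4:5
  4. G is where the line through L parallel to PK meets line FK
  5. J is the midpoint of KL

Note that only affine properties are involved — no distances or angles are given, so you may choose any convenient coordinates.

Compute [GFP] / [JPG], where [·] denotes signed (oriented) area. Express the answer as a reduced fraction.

[GFP]:[JPG] = -72/25

Choose coordinates F = (0, 0), E = (1, 0), B = (0, 1).
1. K lies on line EB with EK:KB = 3:4 ⇒ K = (4/7, 3/7)
2. P is the midpoint of EF ⇒ P = (1/2, 0)
3. L lies on line FP with FL:LP = 4:5 ⇒ L = (2/9, 0)
4. G is where the line through L parallel to PK meets line FK ⇒ G = (16/63, 4/21)
5. J is the midpoint of KL ⇒ J = (25/63, 3/14)
2·[GFP] = 2/21, 2·[JPG] = -25/756
[GFP]:[JPG] = 2/21:-25/756 = -72/25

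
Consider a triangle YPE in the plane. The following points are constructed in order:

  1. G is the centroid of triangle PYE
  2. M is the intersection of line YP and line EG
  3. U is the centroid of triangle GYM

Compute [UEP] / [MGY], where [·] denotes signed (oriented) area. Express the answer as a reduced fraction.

Assign Y = (0, 0), P = (1, 0), E = (0, 1) — the answer is frame-independent, so this choice is without loss of generality.
1. G is the centroid of triangle PYE ⇒ G = (1/3, 1/3)
2. M is the intersection of line YP and line EG ⇒ M = (1/2, 0)
3. U is the centroid of triangle GYM ⇒ U = (5/18, 1/9)
2·[UEP] = -11/18, 2·[MGY] = 1/6
[UEP]:[MGY] = -11/18:1/6 = -11/3

[UEP]:[MGY] = -11/3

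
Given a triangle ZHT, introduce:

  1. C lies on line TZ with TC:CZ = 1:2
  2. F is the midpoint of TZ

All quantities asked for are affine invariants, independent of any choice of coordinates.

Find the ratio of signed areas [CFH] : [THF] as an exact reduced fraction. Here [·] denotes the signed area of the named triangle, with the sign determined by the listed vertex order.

Assign Z = (0, 0), H = (1, 0), T = (0, 1) — the answer is frame-independent, so this choice is without loss of generality.
1. C lies on line TZ with TC:CZ = 1:2 ⇒ C = (0, 2/3)
2. F is the midpoint of TZ ⇒ F = (0, 1/2)
2·[CFH] = 1/6, 2·[THF] = -1/2
[CFH]:[THF] = 1/6:-1/2 = -1/3

[CFH]:[THF] = -1/3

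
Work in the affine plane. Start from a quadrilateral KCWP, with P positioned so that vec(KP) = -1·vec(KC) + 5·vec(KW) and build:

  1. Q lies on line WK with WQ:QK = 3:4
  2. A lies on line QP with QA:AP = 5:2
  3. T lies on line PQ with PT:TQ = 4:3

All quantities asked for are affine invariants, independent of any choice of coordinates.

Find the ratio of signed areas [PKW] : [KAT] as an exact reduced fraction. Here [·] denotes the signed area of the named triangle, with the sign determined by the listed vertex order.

[PKW]:[KAT] = -49/8

Work in coordinates with K = (0, 0), C = (1, 0), W = (0, 1), P = (-1, 5).
1. Q lies on line WK with WQ:QK = 3:4 ⇒ Q = (0, 4/7)
2. A lies on line QP with QA:AP = 5:2 ⇒ A = (-5/7, 183/49)
3. T lies on line PQ with PT:TQ = 4:3 ⇒ T = (-3/7, 121/49)
2·[PKW] = 1, 2·[KAT] = -8/49
[PKW]:[KAT] = 1:-8/49 = -49/8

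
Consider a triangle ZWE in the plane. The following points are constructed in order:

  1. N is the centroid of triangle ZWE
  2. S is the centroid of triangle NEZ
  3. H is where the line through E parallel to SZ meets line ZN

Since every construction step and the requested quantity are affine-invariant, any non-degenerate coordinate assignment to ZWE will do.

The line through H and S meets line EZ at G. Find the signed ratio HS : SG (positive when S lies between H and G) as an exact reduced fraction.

Choose coordinates Z = (0, 0), W = (1, 0), E = (0, 1).
1. N is the centroid of triangle ZWE ⇒ N = (1/3, 1/3)
2. S is the centroid of triangle NEZ ⇒ S = (1/9, 4/9)
3. H is where the line through E parallel to SZ meets line ZN ⇒ H = (-1/3, -1/3)
line HS meets EZ at G = (0, 1/4)
S = H + t·(G−H) with t = 4/3, so HS:SG = 4/3:-1/3

HS:SG = -4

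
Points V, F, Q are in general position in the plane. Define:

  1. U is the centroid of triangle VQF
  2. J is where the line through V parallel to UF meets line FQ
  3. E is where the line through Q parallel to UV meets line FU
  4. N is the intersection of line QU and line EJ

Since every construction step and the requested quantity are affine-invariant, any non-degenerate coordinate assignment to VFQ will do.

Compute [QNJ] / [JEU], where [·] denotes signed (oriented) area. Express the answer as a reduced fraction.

[QNJ]:[JEU] = -8/3

Choose coordinates V = (0, 0), F = (1, 0), Q = (0, 1).
1. U is the centroid of triangle VQF ⇒ U = (1/3, 1/3)
2. J is where the line through V parallel to UF meets line FQ ⇒ J = (2, -1)
3. E is where the line through Q parallel to UV meets line FU ⇒ E = (-1/3, 2/3)
4. N is the intersection of line QU and line EJ ⇒ N = (4/9, 1/9)
2·[QNJ] = 8/9, 2·[JEU] = -1/3
[QNJ]:[JEU] = 8/9:-1/3 = -8/3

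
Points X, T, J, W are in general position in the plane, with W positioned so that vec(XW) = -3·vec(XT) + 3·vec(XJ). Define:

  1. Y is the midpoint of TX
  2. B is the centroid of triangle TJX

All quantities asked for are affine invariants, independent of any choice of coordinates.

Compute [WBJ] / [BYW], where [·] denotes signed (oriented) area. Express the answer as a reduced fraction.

Work in coordinates with X = (0, 0), T = (1, 0), J = (0, 1), W = (-3, 3).
1. Y is the midpoint of TX ⇒ Y = (1/2, 0)
2. B is the centroid of triangle TJX ⇒ B = (1/3, 1/3)
2·[WBJ] = 4/3, 2·[BYW] = -2/3
[WBJ]:[BYW] = 4/3:-2/3 = -2

[WBJ]:[BYW] = -2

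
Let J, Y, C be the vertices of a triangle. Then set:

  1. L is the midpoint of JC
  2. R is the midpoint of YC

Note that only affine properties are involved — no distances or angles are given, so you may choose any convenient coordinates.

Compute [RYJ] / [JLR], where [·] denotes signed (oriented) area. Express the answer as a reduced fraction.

Work in coordinates with J = (0, 0), Y = (1, 0), C = (0, 1).
1. L is the midpoint of JC ⇒ L = (0, 1/2)
2. R is the midpoint of YC ⇒ R = (1/2, 1/2)
2·[RYJ] = -1/2, 2·[JLR] = -1/4
[RYJ]:[JLR] = -1/2:-1/4 = 2

[RYJ]:[JLR] = 2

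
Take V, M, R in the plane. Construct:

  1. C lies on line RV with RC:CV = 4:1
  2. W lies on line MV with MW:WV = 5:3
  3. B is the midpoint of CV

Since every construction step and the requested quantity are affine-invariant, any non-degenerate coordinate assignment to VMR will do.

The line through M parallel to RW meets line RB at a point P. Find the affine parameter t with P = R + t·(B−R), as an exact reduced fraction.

t = -50/27

Assign V = (0, 0), M = (1, 0), R = (0, 1) — the answer is frame-independent, so this choice is without loss of generality.
1. C lies on line RV with RC:CV = 4:1 ⇒ C = (0, 1/5)
2. W lies on line MV with MW:WV = 5:3 ⇒ W = (3/8, 0)
3. B is the midpoint of CV ⇒ B = (0, 1/10)
through M parallel to RW: direction (3/8, -1); meets RB at P = (0, 8/3)
P = R + t·(B−R) with t = -50/27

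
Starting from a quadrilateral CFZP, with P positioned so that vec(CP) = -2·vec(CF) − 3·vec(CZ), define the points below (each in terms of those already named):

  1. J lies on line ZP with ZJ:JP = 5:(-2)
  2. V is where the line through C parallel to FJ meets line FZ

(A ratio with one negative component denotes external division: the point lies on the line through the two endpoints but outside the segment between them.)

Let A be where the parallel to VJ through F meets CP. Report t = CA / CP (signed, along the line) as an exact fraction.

t = -187/35

Assign C = (0, 0), F = (1, 0), Z = (0, 1), P = (-2, -3) — the answer is frame-independent, so this choice is without loss of generality.
1. J lies on line ZP with ZJ:JP = 5:(-2) ⇒ J = (-10/3, -17/3)
2. V is where the line through C parallel to FJ meets line FZ ⇒ V = (13/30, 17/30)
through F parallel to VJ: direction (-113/30, -187/30); meets CP at A = (374/35, 561/35)
A = C + t·(P−C) with t = -187/35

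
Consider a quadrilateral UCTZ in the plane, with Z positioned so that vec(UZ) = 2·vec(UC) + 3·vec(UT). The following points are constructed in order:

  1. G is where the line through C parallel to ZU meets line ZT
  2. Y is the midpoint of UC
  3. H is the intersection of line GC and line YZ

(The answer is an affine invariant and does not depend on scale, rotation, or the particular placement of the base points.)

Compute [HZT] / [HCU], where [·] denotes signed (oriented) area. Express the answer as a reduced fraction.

[HZT]:[HCU] = 2

Set U = (0, 0), C = (1, 0), T = (0, 1), Z = (2, 3); any affine frame gives the same invariant.
1. G is where the line through C parallel to ZU meets line ZT ⇒ G = (5, 6)
2. Y is the midpoint of UC ⇒ Y = (1/2, 0)
3. H is the intersection of line GC and line YZ ⇒ H = (-1, -3)
2·[HZT] = 6, 2·[HCU] = 3
[HZT]:[HCU] = 6:3 = 2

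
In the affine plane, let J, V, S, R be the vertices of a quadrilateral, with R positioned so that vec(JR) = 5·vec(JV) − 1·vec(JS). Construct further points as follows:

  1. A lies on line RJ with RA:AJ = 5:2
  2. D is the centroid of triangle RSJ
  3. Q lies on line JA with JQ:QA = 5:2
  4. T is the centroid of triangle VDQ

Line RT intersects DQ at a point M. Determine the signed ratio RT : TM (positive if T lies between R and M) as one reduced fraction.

RT:TM = -121/4

Assign J = (0, 0), V = (1, 0), S = (0, 1), R = (5, -1) — the answer is frame-independent, so this choice is without loss of generality.
1. A lies on line RJ with RA:AJ = 5:2 ⇒ A = (10/7, -2/7)
2. D is the centroid of triangle RSJ ⇒ D = (5/3, 0)
3. Q lies on line JA with JQ:QA = 5:2 ⇒ Q = (50/49, -10/49)
4. T is the centroid of triangle VDQ ⇒ T = (542/441, -10/147)
line RT meets DQ at M = (8026/5929, -586/5929)
T = R + t·(M−R) with t = 121/117, so RT:TM = 121/117:-4/117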